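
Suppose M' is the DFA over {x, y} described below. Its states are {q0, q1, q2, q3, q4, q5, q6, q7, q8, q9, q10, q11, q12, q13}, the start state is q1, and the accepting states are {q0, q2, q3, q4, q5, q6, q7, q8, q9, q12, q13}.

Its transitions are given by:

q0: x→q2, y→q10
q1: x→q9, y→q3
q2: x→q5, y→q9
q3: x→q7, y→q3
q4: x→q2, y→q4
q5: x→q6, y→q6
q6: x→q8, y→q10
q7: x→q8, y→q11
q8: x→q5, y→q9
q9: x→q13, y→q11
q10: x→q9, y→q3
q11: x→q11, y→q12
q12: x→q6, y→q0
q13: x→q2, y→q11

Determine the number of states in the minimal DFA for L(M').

8

First remove the unreachable states {q4}; 13 states remain.
P0 = {q0,q2,q3,q5,q6,q7,q8,q9,q12,q13} | {q1,q10,q11}.
Refine {q0,q2,q3,q5,q6,q7,q8,q9,q12,q13} on symbol y: members go to different blocks, giving {q0,q6,q7,q9,q13} and {q2,q3,q5,q8,q12}.
On input x, block {q0,q6,q7,q9,q13} splits into {q0,q6,q7,q13} and {q9}.
Refine {q1,q10,q11} on symbol x: members go to different blocks, giving {q1,q10} and {q11}.
Refine {q0,q6,q7,q13} on symbol y: members go to different blocks, giving {q0,q6} and {q7,q13}.
Split {q2,q3,q5,q8,q12} by δ(·,x) → {q2,q8} and {q5,q12} and {q3}.
No further refinement is possible. Final partition (8 blocks): {q0,q6} | {q1,q10} | {q2,q8} | {q9} | {q11} | {q7,q13} | {q5,q12} | {q3}.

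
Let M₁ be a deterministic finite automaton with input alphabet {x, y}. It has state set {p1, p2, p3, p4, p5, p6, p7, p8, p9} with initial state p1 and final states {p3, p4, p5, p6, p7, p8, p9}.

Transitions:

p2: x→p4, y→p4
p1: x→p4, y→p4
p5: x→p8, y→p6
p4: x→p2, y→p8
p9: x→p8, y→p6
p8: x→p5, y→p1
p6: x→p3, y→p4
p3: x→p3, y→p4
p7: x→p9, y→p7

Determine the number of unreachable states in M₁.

2

BFS from p1 reaches {p1, p2, p3, p4, p5, p6, p8}; the 2 state(s) p7, p9 are never visited.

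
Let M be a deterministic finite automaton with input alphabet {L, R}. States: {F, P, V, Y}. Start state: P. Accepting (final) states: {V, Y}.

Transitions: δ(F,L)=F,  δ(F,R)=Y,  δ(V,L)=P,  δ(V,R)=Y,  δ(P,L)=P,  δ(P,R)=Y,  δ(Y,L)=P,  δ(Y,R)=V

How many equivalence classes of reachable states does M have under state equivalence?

States {F} cannot be reached from the start state, so discard them.
Start with accepting vs non-accepting: {V,Y} | {P}.
No further refinement is possible. Final partition (2 blocks): {V,Y} | {P}.

2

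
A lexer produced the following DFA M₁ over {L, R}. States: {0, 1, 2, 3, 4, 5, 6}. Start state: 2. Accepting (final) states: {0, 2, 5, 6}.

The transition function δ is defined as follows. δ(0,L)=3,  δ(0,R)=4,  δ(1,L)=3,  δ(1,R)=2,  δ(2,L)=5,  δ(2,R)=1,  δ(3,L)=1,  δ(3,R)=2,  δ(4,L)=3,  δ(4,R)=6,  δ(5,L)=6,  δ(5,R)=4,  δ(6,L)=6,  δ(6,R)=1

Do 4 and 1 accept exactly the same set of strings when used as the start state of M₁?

Yes

States {0} cannot be reached from the start state, so discard them.
Start with accepting vs non-accepting: {2,5,6} | {1,3,4}.
The partition is now stable with 2 blocks: {2,5,6} | {1,3,4}.
4 and 1 lie in the same block of the stable partition, so they are equivalent — no string distinguishes them.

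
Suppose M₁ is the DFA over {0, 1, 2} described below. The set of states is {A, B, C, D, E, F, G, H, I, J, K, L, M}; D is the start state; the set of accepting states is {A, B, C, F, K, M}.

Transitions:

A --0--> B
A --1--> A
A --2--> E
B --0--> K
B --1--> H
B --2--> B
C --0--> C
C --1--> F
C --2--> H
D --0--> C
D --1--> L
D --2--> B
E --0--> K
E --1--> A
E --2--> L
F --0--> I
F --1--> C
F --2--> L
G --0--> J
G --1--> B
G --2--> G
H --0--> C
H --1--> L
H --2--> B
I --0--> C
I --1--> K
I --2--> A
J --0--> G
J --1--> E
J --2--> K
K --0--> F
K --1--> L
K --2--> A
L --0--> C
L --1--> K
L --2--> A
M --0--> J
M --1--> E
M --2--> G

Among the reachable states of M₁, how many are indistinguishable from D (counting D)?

First remove the unreachable states {G,J,M}; 10 states remain.
Initial partition by acceptance: {A,B,C,F,K} | {D,E,H,I,L}.
On input 0, block {A,B,C,F,K} splits into {A,B,C,K} and {F}.
Split {A,B,C,K} by δ(·,0) → {A,B,C} and {K}.
Split {A,B,C} by δ(·,0) → {A,C} and {B}.
Split {A,C} by δ(·,0) → {A} and {C}.
On input 0, block {D,E,H,I,L} splits into {D,H,I,L} and {E}.
Refine {D,H,I,L} on symbol 1: members go to different blocks, giving {D,H} and {I,L}.
No further refinement is possible. Final partition (8 blocks): {A} | {D,H} | {F} | {K} | {B} | {C} | {E} | {I,L}.
The equivalence class containing D is {D,H}, of size 2.

2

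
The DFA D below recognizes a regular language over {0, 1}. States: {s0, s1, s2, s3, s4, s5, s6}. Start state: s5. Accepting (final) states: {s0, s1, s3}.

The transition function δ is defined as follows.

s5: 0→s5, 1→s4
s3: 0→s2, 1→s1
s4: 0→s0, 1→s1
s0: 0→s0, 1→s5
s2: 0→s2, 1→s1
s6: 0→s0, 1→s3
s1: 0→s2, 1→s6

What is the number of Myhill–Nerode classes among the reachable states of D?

7

All states are reachable from the start state.
Initial partition by acceptance: {s0,s1,s3} | {s2,s4,s5,s6}.
Refine {s0,s1,s3} on symbol 0: members go to different blocks, giving {s1,s3} and {s0}.
Split {s1,s3} by δ(·,1) → {s1} and {s3}.
Refine {s2,s4,s5,s6} on symbol 0: members go to different blocks, giving {s2,s5} and {s4,s6}.
Split {s2,s5} by δ(·,1) → {s2} and {s5}.
Refine {s4,s6} on symbol 1: members go to different blocks, giving {s4} and {s6}.
Stable partition: {s1} | {s2} | {s0} | {s3} | {s4} | {s5} | {s6} — 7 equivalence classes.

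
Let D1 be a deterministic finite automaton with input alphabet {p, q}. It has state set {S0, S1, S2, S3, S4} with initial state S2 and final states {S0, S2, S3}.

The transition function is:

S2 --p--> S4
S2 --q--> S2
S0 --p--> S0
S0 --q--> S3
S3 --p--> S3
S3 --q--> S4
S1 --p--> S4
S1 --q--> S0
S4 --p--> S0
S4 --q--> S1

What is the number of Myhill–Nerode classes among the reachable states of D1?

Every state is reachable, so we keep all 5.
Initial partition by acceptance: {S0,S2,S3} | {S1,S4}.
On input p, block {S0,S2,S3} splits into {S0,S3} and {S2}.
On input q, block {S0,S3} splits into {S0} and {S3}.
On input p, block {S1,S4} splits into {S1} and {S4}.
No further refinement is possible. Final partition (5 blocks): {S0} | {S1} | {S2} | {S3} | {S4}.

5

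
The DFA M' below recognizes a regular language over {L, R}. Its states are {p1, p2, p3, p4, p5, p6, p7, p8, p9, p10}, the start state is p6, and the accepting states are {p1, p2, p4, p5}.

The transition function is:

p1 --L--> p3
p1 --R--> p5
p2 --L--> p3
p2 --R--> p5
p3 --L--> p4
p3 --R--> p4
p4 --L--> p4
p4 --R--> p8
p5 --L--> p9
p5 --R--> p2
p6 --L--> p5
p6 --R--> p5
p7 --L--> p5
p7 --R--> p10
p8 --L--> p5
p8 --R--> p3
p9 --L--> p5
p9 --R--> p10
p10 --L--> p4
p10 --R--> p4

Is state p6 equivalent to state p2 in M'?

No

Reachable states from the start: {p2,p3,p4,p5,p6,p8,p9,p10}. Unreachable: {p1,p7} — drop them.
P0 = {p2,p4,p5} | {p3,p6,p8,p9,p10}.
Refine {p2,p4,p5} on symbol L: members go to different blocks, giving {p2,p5} and {p4}.
Split {p3,p6,p8,p9,p10} by δ(·,L) → {p6,p8,p9} and {p3,p10}.
Split {p2,p5} by δ(·,L) → {p2} and {p5}.
Split {p6,p8,p9} by δ(·,R) → {p8,p9} and {p6}.
Stable partition: {p2} | {p8,p9} | {p4} | {p3,p10} | {p5} | {p6} — 6 equivalence classes.
p6 and p2 end up in different blocks, so they are distinguishable. For instance, the string 'ε' is accepted from only p2.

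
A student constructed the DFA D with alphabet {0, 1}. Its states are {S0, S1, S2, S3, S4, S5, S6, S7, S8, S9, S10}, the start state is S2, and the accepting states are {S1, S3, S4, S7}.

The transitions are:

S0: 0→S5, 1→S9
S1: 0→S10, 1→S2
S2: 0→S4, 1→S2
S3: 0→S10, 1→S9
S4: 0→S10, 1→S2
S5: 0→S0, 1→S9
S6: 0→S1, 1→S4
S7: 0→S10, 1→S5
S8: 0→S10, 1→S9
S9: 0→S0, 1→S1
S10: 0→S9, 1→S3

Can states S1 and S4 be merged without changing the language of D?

Reachable states from the start: {S0,S1,S2,S3,S4,S5,S9,S10}. Unreachable: {S6,S7,S8} — drop them.
P0 = {S1,S3,S4} | {S0,S2,S5,S9,S10}.
Split {S0,S2,S5,S9,S10} by δ(·,0) → {S0,S5,S9,S10} and {S2}.
On input 1, block {S1,S3,S4} splits into {S1,S4} and {S3}.
On input 1, block {S0,S5,S9,S10} splits into {S0,S5} and {S9} and {S10}.
No further refinement is possible. Final partition (6 blocks): {S1,S4} | {S0,S5} | {S2} | {S3} | {S9} | {S10}.
S1 and S4 lie in the same block of the stable partition, so they are equivalent — no string distinguishes them.

Yes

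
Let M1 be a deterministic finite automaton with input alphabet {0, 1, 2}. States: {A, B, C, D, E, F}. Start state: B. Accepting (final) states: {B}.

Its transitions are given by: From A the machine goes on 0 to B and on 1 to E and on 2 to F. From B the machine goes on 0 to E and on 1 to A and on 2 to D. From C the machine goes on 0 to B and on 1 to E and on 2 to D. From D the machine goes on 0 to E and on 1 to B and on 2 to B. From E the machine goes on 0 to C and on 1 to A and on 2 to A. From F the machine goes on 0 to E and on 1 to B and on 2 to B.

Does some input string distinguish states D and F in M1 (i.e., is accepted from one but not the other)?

Start with accepting vs non-accepting: {B} | {A,C,D,E,F}.
On input 0, block {A,C,D,E,F} splits into {D,E,F} and {A,C}.
Split {D,E,F} by δ(·,0) → {D,F} and {E}.
The partition is now stable with 4 blocks: {B} | {D,F} | {A,C} | {E}.
D and F lie in the same block of the stable partition, so they are equivalent — no string distinguishes them.

No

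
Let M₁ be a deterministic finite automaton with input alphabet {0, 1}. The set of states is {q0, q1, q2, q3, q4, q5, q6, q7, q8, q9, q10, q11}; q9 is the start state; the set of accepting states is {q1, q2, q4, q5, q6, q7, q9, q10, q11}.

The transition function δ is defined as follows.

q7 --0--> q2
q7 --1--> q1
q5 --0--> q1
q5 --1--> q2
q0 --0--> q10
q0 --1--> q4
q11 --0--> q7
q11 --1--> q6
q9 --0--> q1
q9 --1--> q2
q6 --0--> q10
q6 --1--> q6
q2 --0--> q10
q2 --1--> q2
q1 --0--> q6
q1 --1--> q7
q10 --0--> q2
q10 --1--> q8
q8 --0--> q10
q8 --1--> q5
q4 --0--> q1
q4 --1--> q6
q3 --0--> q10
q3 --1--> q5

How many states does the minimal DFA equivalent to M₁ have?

5

Reachable states from the start: {q1,q2,q5,q6,q7,q8,q9,q10}. Unreachable: {q0,q3,q4,q11} — drop them.
P0 = {q1,q2,q5,q6,q7,q9,q10} | {q8}.
Split {q1,q2,q5,q6,q7,q9,q10} by δ(·,1) → {q1,q2,q5,q6,q7,q9} and {q10}.
Split {q1,q2,q5,q6,q7,q9} by δ(·,0) → {q1,q5,q7,q9} and {q2,q6}.
On input 0, block {q1,q5,q7,q9} splits into {q1,q7} and {q5,q9}.
The partition is now stable with 5 blocks: {q1,q7} | {q8} | {q10} | {q2,q6} | {q5,q9}.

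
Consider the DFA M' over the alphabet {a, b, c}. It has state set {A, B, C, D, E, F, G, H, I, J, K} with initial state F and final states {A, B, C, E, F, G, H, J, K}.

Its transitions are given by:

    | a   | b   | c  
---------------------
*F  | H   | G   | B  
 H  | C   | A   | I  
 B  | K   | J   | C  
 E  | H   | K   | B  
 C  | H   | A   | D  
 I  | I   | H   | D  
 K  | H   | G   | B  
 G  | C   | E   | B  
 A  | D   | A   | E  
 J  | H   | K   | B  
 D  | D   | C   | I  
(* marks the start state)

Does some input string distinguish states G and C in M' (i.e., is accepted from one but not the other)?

Yes

All states are reachable from the start state.
P0 = {A,B,C,E,F,G,H,J,K} | {D,I}.
On input a, block {A,B,C,E,F,G,H,J,K} splits into {B,C,E,F,G,H,J,K} and {A}.
On input b, block {B,C,E,F,G,H,J,K} splits into {B,E,F,G,J,K} and {C,H}.
Split {B,E,F,G,J,K} by δ(·,a) → {E,F,G,J,K} and {B}.
The partition is now stable with 5 blocks: {E,F,G,J,K} | {D,I} | {A} | {C,H} | {B}.
G and C end up in different blocks, so they are distinguishable. For instance, the string 'c' is accepted from only G.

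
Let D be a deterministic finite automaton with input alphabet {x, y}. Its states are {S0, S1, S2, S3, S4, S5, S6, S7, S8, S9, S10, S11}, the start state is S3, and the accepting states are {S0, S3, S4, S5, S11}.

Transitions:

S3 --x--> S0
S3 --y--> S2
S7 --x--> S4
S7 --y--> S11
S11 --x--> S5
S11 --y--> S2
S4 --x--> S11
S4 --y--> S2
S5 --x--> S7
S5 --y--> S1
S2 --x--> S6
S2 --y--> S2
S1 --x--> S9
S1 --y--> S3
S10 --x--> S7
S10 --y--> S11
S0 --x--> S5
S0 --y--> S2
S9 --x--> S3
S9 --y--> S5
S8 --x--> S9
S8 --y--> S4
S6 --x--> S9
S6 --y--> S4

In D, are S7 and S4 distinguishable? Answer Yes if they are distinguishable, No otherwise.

Yes

Reachable states from the start: {S0,S1,S2,S3,S4,S5,S6,S7,S9,S11}. Unreachable: {S8,S10} — drop them.
Start with accepting vs non-accepting: {S0,S3,S4,S5,S11} | {S1,S2,S6,S7,S9}.
Split {S0,S3,S4,S5,S11} by δ(·,x) → {S0,S3,S4,S11} and {S5}.
Split {S0,S3,S4,S11} by δ(·,x) → {S0,S11} and {S3,S4}.
On input x, block {S1,S2,S6,S7,S9} splits into {S1,S2,S6} and {S7,S9}.
Split {S1,S2,S6} by δ(·,x) → {S1,S6} and {S2}.
Refine {S7,S9} on symbol y: members go to different blocks, giving {S7} and {S9}.
No further refinement is possible. Final partition (7 blocks): {S0,S11} | {S1,S6} | {S5} | {S3,S4} | {S7} | {S2} | {S9}.
S7 and S4 end up in different blocks, so they are distinguishable. For instance, the string 'ε' is accepted from only S4.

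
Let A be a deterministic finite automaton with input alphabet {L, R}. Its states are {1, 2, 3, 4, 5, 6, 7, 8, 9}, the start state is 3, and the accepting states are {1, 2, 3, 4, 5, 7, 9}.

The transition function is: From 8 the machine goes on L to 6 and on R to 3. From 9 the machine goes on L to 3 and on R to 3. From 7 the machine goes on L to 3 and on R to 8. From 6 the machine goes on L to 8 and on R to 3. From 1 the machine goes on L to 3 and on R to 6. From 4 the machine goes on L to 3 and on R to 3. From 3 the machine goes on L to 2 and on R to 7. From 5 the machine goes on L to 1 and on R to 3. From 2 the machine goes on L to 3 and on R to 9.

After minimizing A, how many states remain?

5

Reachable states from the start: {2,3,6,7,8,9}. Unreachable: {1,4,5} — drop them.
P0 = {2,3,7,9} | {6,8}.
On input R, block {2,3,7,9} splits into {2,3,9} and {7}.
On input R, block {2,3,9} splits into {2,9} and {3}.
Refine {2,9} on symbol R: members go to different blocks, giving {2} and {9}.
The partition is now stable with 5 blocks: {2} | {6,8} | {7} | {3} | {9}.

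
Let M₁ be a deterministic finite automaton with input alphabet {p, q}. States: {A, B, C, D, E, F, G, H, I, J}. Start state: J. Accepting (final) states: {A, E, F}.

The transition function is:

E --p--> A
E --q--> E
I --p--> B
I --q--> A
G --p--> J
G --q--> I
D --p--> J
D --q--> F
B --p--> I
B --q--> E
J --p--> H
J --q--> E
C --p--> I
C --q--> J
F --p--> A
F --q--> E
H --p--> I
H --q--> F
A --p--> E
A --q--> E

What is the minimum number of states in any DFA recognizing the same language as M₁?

2

States {C,D,G} cannot be reached from the start state, so discard them.
Initial partition by acceptance: {A,E,F} | {B,H,I,J}.
The partition is now stable with 2 blocks: {A,E,F} | {B,H,I,J}.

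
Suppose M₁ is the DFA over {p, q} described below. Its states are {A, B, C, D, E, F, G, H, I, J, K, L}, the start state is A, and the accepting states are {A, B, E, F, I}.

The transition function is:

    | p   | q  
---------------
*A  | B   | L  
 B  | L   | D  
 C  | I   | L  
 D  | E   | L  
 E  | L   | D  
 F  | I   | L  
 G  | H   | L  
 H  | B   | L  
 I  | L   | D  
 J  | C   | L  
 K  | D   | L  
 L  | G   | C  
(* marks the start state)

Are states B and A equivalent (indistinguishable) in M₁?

No

Reachable states from the start: {A,B,C,D,E,G,H,I,L}. Unreachable: {F,J,K} — drop them.
Start with accepting vs non-accepting: {A,B,E,I} | {C,D,G,H,L}.
Refine {A,B,E,I} on symbol p: members go to different blocks, giving {B,E,I} and {A}.
On input p, block {C,D,G,H,L} splits into {C,D,H} and {G,L}.
Refine {G,L} on symbol p: members go to different blocks, giving {G} and {L}.
No further refinement is possible. Final partition (5 blocks): {B,E,I} | {C,D,H} | {A} | {G} | {L}.
B and A end up in different blocks, so they are distinguishable. For instance, the string 'p' is accepted from only A.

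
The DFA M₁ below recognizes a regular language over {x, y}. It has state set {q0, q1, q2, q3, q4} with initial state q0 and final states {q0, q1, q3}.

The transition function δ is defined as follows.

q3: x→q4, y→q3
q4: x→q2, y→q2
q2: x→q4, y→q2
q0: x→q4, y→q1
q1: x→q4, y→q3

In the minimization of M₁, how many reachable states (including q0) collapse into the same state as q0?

All states are reachable from the start state.
Initial partition by acceptance: {q0,q1,q3} | {q2,q4}.
No further refinement is possible. Final partition (2 blocks): {q0,q1,q3} | {q2,q4}.
State q0 belongs to the block {q0,q1,q3}, which has 3 states.

3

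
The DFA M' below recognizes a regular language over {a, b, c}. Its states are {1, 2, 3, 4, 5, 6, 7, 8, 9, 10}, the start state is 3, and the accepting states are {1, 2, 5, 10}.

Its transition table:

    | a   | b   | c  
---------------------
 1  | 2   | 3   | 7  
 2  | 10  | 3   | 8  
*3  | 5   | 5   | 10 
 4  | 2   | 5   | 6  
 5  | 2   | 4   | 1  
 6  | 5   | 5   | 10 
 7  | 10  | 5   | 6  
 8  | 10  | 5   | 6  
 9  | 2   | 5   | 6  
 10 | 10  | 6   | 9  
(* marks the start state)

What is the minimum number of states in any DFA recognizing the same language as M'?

4

Every state is reachable, so we keep all 10.
Start with accepting vs non-accepting: {1,2,5,10} | {3,4,6,7,8,9}.
Refine {1,2,5,10} on symbol c: members go to different blocks, giving {1,2,10} and {5}.
Split {3,4,6,7,8,9} by δ(·,a) → {4,7,8,9} and {3,6}.
Stable partition: {1,2,10} | {4,7,8,9} | {5} | {3,6} — 4 equivalence classes.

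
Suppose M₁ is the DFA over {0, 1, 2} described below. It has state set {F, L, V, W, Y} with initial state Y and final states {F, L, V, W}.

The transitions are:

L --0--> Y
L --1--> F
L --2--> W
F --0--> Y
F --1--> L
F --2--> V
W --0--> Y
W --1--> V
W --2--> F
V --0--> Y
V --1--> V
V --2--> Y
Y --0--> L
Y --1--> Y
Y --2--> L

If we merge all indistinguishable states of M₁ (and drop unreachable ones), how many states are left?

All states are reachable from the start state.
P0 = {F,L,V,W} | {Y}.
Split {F,L,V,W} by δ(·,2) → {F,L,W} and {V}.
On input 1, block {F,L,W} splits into {F,L} and {W}.
On input 2, block {F,L} splits into {F} and {L}.
No further refinement is possible. Final partition (5 blocks): {F} | {Y} | {V} | {W} | {L}.

5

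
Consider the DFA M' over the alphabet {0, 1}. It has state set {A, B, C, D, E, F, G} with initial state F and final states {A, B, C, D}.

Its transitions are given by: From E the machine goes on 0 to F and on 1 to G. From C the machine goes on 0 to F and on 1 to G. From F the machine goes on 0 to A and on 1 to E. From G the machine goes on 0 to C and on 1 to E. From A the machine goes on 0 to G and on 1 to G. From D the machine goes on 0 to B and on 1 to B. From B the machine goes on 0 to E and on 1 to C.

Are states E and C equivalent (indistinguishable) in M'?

First remove the unreachable states {B,D}; 5 states remain.
P0 = {A,C} | {E,F,G}.
On input 0, block {E,F,G} splits into {F,G} and {E}.
Stable partition: {A,C} | {F,G} | {E} — 3 equivalence classes.
E and C end up in different blocks, so they are distinguishable. For instance, the string 'ε' is accepted from only C.

No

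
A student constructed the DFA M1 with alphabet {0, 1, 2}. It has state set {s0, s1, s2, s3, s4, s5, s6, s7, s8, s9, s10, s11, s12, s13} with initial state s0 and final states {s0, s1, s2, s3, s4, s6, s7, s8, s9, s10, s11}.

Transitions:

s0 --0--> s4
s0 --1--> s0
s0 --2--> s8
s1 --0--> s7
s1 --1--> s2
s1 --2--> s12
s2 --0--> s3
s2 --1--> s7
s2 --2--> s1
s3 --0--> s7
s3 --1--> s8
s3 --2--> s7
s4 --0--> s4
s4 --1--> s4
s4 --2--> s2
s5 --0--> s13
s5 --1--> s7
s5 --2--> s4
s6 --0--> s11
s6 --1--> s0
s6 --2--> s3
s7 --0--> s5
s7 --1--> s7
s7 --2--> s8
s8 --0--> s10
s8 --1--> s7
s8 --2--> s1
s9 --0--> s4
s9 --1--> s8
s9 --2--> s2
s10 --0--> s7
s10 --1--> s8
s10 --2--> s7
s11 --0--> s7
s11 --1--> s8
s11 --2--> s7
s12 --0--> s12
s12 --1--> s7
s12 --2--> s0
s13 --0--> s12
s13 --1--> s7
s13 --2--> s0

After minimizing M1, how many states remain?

6

States {s6,s9,s11} cannot be reached from the start state, so discard them.
P0 = {s0,s1,s2,s3,s4,s7,s8,s10} | {s5,s12,s13}.
Refine {s0,s1,s2,s3,s4,s7,s8,s10} on symbol 0: members go to different blocks, giving {s0,s1,s2,s3,s4,s8,s10} and {s7}.
Split {s0,s1,s2,s3,s4,s8,s10} by δ(·,0) → {s0,s2,s4,s8} and {s1,s3,s10}.
On input 0, block {s0,s2,s4,s8} splits into {s0,s4} and {s2,s8}.
On input 2, block {s1,s3,s10} splits into {s3,s10} and {s1}.
The partition is now stable with 6 blocks: {s0,s4} | {s5,s12,s13} | {s7} | {s3,s10} | {s2,s8} | {s1}.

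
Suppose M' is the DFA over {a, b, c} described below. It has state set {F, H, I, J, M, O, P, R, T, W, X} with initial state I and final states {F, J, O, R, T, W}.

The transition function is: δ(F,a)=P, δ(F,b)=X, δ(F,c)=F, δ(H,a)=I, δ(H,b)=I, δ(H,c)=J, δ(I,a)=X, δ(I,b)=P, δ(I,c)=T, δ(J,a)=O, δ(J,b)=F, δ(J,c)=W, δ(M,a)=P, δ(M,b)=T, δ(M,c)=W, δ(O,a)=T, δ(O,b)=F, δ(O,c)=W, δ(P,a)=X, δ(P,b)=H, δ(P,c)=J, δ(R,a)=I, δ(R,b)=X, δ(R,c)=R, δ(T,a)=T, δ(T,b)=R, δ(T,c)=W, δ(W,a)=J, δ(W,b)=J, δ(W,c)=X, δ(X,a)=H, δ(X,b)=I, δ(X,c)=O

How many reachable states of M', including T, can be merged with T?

First remove the unreachable states {M}; 10 states remain.
Initial partition by acceptance: {F,J,O,R,T,W} | {H,I,P,X}.
Refine {F,J,O,R,T,W} on symbol a: members go to different blocks, giving {J,O,T,W} and {F,R}.
On input b, block {J,O,T,W} splits into {J,O,T} and {W}.
No further refinement is possible. Final partition (4 blocks): {J,O,T} | {H,I,P,X} | {F,R} | {W}.
The equivalence class containing T is {J,O,T}, of size 3.

3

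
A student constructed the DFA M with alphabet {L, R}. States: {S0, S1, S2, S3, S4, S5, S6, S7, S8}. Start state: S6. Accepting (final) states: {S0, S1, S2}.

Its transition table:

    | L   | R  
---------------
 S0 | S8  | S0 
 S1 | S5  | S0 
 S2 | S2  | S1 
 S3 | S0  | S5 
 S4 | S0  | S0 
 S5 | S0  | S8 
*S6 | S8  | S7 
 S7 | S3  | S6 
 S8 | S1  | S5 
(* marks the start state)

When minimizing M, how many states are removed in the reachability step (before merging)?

BFS from S6 reaches {S0, S1, S3, S5, S6, S7, S8}; the 2 state(s) S2, S4 are never visited.

2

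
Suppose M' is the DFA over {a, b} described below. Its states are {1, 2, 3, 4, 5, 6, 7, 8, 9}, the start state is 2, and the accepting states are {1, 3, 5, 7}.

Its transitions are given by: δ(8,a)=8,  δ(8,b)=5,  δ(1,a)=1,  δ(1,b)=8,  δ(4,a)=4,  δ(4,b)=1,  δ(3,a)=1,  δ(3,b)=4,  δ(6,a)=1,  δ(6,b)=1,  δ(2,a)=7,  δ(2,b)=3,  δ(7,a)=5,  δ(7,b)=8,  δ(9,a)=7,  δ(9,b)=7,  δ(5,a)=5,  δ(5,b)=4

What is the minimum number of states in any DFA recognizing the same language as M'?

States {6,9} cannot be reached from the start state, so discard them.
Initial partition by acceptance: {1,3,5,7} | {2,4,8}.
Refine {2,4,8} on symbol a: members go to different blocks, giving {4,8} and {2}.
The partition is now stable with 3 blocks: {1,3,5,7} | {4,8} | {2}.

3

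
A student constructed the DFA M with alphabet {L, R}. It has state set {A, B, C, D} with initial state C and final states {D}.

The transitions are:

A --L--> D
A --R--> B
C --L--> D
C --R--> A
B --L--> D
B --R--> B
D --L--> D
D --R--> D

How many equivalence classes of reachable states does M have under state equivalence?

2

All states are reachable from the start state.
Start with accepting vs non-accepting: {D} | {A,B,C}.
The partition is now stable with 2 blocks: {D} | {A,B,C}.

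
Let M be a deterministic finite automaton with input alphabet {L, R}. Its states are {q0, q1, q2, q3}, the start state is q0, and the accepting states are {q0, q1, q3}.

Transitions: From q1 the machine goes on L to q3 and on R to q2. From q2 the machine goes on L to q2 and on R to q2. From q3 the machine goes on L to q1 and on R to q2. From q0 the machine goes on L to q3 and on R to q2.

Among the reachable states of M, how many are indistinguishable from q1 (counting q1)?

All states are reachable from the start state.
P0 = {q0,q1,q3} | {q2}.
The partition is now stable with 2 blocks: {q0,q1,q3} | {q2}.
State q1 belongs to the block {q0,q1,q3}, which has 3 states.

3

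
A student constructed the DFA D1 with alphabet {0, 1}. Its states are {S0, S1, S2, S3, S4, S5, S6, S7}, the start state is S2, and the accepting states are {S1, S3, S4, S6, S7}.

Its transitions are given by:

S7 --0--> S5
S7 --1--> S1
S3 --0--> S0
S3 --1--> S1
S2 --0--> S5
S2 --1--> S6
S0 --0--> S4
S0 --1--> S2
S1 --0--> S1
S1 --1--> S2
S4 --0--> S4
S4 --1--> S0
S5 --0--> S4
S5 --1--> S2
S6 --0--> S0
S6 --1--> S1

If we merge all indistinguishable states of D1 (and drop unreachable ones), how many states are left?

First remove the unreachable states {S3,S7}; 6 states remain.
Initial partition by acceptance: {S1,S4,S6} | {S0,S2,S5}.
On input 0, block {S1,S4,S6} splits into {S1,S4} and {S6}.
Split {S0,S2,S5} by δ(·,0) → {S0,S5} and {S2}.
On input 1, block {S1,S4} splits into {S1} and {S4}.
Stable partition: {S1} | {S0,S5} | {S6} | {S2} | {S4} — 5 equivalence classes.

5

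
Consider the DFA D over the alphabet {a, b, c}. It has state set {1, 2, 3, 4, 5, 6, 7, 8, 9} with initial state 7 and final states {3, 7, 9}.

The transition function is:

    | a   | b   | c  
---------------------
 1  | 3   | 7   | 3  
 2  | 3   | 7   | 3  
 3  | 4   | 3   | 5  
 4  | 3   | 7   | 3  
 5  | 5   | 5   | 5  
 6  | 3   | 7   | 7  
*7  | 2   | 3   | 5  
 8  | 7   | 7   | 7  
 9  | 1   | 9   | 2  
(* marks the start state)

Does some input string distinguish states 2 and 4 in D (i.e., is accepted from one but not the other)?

First remove the unreachable states {1,6,8,9}; 5 states remain.
Initial partition by acceptance: {3,7} | {2,4,5}.
Split {2,4,5} by δ(·,a) → {2,4} and {5}.
The partition is now stable with 3 blocks: {3,7} | {2,4} | {5}.
2 and 4 lie in the same block of the stable partition, so they are equivalent — no string distinguishes them.

No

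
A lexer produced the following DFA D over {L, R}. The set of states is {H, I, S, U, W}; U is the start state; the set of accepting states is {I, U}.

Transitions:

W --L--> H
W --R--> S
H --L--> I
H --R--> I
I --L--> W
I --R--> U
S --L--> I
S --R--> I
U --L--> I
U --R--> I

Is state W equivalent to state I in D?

No

Every state is reachable, so we keep all 5.
Start with accepting vs non-accepting: {I,U} | {H,S,W}.
On input L, block {I,U} splits into {I} and {U}.
On input L, block {H,S,W} splits into {H,S} and {W}.
Stable partition: {I} | {H,S} | {U} | {W} — 4 equivalence classes.
W and I end up in different blocks, so they are distinguishable. For instance, the string 'ε' is accepted from only I.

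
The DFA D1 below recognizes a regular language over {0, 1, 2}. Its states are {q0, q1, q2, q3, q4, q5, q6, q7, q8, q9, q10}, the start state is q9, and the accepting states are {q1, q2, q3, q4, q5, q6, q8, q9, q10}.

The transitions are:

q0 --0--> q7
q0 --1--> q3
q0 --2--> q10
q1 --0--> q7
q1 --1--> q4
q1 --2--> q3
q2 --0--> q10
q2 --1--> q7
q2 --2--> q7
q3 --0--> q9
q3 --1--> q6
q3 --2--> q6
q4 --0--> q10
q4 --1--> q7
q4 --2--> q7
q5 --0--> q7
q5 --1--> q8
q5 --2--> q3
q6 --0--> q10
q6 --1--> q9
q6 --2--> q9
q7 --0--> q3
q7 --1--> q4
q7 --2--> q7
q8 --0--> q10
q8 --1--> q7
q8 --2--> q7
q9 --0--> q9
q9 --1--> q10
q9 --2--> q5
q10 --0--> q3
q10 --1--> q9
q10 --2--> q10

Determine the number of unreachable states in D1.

No path from q9 leads to q0, q1, q2; the other 8 states are all reachable.

3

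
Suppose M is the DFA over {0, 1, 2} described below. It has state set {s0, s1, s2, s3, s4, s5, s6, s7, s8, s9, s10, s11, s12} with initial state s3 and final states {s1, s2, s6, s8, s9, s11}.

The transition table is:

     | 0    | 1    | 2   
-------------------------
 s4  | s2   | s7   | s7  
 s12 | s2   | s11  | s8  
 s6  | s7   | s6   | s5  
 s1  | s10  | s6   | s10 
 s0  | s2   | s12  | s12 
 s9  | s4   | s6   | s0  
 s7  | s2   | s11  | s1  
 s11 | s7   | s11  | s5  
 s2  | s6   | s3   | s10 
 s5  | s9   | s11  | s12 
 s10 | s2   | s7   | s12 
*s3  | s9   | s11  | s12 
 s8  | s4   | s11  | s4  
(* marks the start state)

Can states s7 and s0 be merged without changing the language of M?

Every state is reachable, so we keep all 13.
Initial partition by acceptance: {s1,s2,s6,s8,s9,s11} | {s0,s3,s4,s5,s7,s10,s12}.
Split {s1,s2,s6,s8,s9,s11} by δ(·,0) → {s1,s6,s8,s9,s11} and {s2}.
Refine {s0,s3,s4,s5,s7,s10,s12} on symbol 0: members go to different blocks, giving {s0,s4,s7,s10,s12} and {s3,s5}.
On input 2, block {s1,s6,s8,s9,s11} splits into {s1,s8,s9} and {s6,s11}.
On input 1, block {s0,s4,s7,s10,s12} splits into {s0,s4,s10} and {s7,s12}.
The partition is now stable with 6 blocks: {s1,s8,s9} | {s0,s4,s10} | {s2} | {s3,s5} | {s6,s11} | {s7,s12}.
s7 and s0 end up in different blocks, so they are distinguishable. For instance, the string '1' is accepted from only s7.

No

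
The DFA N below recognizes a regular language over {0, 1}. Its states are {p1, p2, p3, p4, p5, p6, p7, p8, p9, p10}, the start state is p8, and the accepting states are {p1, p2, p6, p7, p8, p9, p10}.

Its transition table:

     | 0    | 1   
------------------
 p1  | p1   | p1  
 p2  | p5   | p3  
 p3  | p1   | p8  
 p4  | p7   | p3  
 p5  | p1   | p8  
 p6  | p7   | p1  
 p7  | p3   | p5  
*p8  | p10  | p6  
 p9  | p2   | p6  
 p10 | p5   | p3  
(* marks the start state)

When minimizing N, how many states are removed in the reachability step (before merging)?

No path from p8 leads to p2, p4, p9; the other 7 states are all reachable.

3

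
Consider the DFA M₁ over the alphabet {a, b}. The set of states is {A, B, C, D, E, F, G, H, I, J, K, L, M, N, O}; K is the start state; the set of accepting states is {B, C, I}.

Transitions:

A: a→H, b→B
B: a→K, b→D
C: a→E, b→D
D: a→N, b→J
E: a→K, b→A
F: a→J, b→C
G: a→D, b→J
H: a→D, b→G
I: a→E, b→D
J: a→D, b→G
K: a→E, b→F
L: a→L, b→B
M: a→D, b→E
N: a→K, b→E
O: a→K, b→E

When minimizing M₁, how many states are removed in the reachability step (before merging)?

4

Starting at K and following transitions, the reachable set is {A, B, C, D, E, F, G, H, J, K, N}. That leaves I, L, M, O unreachable — 4 in total.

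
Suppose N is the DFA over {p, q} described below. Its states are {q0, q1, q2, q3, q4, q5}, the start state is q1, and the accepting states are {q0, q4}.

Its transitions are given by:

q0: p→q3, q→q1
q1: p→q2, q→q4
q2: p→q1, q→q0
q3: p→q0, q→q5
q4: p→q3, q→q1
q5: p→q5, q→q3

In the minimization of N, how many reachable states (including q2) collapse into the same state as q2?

2

Every state is reachable, so we keep all 6.
P0 = {q0,q4} | {q1,q2,q3,q5}.
Split {q1,q2,q3,q5} by δ(·,p) → {q1,q2,q5} and {q3}.
Refine {q1,q2,q5} on symbol q: members go to different blocks, giving {q1,q2} and {q5}.
The partition is now stable with 4 blocks: {q0,q4} | {q1,q2} | {q3} | {q5}.
The equivalence class containing q2 is {q1,q2}, of size 2.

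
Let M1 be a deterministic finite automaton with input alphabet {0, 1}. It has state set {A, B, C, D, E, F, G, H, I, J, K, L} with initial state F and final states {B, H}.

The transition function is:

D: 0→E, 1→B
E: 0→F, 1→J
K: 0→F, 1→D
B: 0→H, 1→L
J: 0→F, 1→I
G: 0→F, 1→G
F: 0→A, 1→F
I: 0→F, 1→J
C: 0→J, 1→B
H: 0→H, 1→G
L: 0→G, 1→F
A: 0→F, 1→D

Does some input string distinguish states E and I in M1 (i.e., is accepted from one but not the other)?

States {C,K} cannot be reached from the start state, so discard them.
Initial partition by acceptance: {B,H} | {A,D,E,F,G,I,J,L}.
Split {A,D,E,F,G,I,J,L} by δ(·,1) → {A,E,F,G,I,J,L} and {D}.
On input 1, block {A,E,F,G,I,J,L} splits into {E,F,G,I,J,L} and {A}.
Split {E,F,G,I,J,L} by δ(·,0) → {E,G,I,J,L} and {F}.
Refine {E,G,I,J,L} on symbol 0: members go to different blocks, giving {E,G,I,J} and {L}.
Refine {B,H} on symbol 1: members go to different blocks, giving {B} and {H}.
Stable partition: {B} | {E,G,I,J} | {D} | {A} | {F} | {L} | {H} — 7 equivalence classes.
E and I lie in the same block of the stable partition, so they are equivalent — no string distinguishes them.

No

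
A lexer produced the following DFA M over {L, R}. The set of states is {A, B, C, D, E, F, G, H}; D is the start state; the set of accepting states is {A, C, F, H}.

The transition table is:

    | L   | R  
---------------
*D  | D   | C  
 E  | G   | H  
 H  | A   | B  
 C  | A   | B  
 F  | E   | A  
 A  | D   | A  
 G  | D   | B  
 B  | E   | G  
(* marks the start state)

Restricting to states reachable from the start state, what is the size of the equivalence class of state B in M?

1

Reachable states from the start: {A,B,C,D,E,G,H}. Unreachable: {F} — drop them.
Initial partition by acceptance: {A,C,H} | {B,D,E,G}.
On input L, block {A,C,H} splits into {C,H} and {A}.
Split {B,D,E,G} by δ(·,R) → {B,G} and {D,E}.
On input L, block {D,E} splits into {D} and {E}.
Refine {B,G} on symbol L: members go to different blocks, giving {B} and {G}.
Stable partition: {C,H} | {B} | {A} | {D} | {E} | {G} — 6 equivalence classes.
State B belongs to the block {B}, which has 1 states.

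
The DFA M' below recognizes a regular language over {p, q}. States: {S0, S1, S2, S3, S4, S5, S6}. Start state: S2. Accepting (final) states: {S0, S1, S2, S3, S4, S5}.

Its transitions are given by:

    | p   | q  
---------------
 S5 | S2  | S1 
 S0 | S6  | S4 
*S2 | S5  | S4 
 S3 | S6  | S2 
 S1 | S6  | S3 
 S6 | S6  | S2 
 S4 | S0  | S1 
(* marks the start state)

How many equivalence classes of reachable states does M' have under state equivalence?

Every state is reachable, so we keep all 7.
Initial partition by acceptance: {S0,S1,S2,S3,S4,S5} | {S6}.
On input p, block {S0,S1,S2,S3,S4,S5} splits into {S0,S1,S3} and {S2,S4,S5}.
Refine {S0,S1,S3} on symbol q: members go to different blocks, giving {S0,S3} and {S1}.
Split {S2,S4,S5} by δ(·,p) → {S2,S5} and {S4}.
Split {S0,S3} by δ(·,q) → {S0} and {S3}.
On input q, block {S2,S5} splits into {S2} and {S5}.
No further refinement is possible. Final partition (7 blocks): {S0} | {S6} | {S2} | {S1} | {S4} | {S3} | {S5}.

7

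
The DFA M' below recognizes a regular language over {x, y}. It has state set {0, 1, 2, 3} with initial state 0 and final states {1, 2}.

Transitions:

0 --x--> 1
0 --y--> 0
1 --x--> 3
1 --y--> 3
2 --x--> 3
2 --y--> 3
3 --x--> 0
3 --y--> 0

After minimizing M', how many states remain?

First remove the unreachable states {2}; 3 states remain.
Initial partition by acceptance: {1} | {0,3}.
Split {0,3} by δ(·,x) → {0} and {3}.
No further refinement is possible. Final partition (3 blocks): {1} | {0} | {3}.

3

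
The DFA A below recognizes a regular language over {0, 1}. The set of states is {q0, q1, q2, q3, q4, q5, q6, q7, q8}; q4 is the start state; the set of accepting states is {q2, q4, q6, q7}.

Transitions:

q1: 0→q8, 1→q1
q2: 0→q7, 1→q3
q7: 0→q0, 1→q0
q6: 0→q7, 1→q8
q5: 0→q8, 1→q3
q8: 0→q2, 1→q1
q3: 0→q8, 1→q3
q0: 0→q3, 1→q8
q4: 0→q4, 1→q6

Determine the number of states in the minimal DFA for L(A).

7

Reachable states from the start: {q0,q1,q2,q3,q4,q6,q7,q8}. Unreachable: {q5} — drop them.
Initial partition by acceptance: {q2,q4,q6,q7} | {q0,q1,q3,q8}.
Refine {q2,q4,q6,q7} on symbol 0: members go to different blocks, giving {q2,q4,q6} and {q7}.
On input 0, block {q2,q4,q6} splits into {q2,q6} and {q4}.
Split {q0,q1,q3,q8} by δ(·,0) → {q0,q1,q3} and {q8}.
On input 1, block {q2,q6} splits into {q2} and {q6}.
On input 0, block {q0,q1,q3} splits into {q1,q3} and {q0}.
Stable partition: {q2} | {q1,q3} | {q7} | {q4} | {q8} | {q6} | {q0} — 7 equivalence classes.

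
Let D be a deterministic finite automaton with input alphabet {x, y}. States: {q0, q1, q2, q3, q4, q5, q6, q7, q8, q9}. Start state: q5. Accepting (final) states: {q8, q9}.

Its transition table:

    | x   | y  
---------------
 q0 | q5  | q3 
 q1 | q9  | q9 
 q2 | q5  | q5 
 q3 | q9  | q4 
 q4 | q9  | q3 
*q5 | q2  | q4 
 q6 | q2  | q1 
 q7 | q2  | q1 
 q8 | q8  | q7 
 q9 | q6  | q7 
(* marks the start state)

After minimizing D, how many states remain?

States {q0,q8} cannot be reached from the start state, so discard them.
P0 = {q9} | {q1,q2,q3,q4,q5,q6,q7}.
Refine {q1,q2,q3,q4,q5,q6,q7} on symbol x: members go to different blocks, giving {q2,q5,q6,q7} and {q1,q3,q4}.
On input y, block {q2,q5,q6,q7} splits into {q5,q6,q7} and {q2}.
Refine {q1,q3,q4} on symbol y: members go to different blocks, giving {q3,q4} and {q1}.
On input y, block {q5,q6,q7} splits into {q6,q7} and {q5}.
Stable partition: {q9} | {q6,q7} | {q3,q4} | {q2} | {q1} | {q5} — 6 equivalence classes.

6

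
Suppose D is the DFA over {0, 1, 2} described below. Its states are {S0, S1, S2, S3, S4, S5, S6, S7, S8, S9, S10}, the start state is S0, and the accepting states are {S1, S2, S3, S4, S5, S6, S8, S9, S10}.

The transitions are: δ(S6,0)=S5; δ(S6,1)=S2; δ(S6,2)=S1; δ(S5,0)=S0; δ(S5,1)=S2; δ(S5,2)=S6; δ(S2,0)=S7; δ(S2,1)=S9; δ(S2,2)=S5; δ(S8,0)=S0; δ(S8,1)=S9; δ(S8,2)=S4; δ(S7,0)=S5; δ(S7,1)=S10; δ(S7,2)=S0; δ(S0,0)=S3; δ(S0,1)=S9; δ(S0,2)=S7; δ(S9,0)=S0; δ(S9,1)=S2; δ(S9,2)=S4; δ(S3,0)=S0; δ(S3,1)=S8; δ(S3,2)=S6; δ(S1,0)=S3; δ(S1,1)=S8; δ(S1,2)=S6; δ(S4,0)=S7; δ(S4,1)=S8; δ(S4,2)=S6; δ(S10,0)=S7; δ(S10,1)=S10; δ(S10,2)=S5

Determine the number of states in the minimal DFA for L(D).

4

Every state is reachable, so we keep all 11.
Start with accepting vs non-accepting: {S1,S2,S3,S4,S5,S6,S8,S9,S10} | {S0,S7}.
Split {S1,S2,S3,S4,S5,S6,S8,S9,S10} by δ(·,0) → {S2,S3,S4,S5,S8,S9,S10} and {S1,S6}.
Split {S2,S3,S4,S5,S8,S9,S10} by δ(·,2) → {S2,S8,S9,S10} and {S3,S4,S5}.
The partition is now stable with 4 blocks: {S2,S8,S9,S10} | {S0,S7} | {S1,S6} | {S3,S4,S5}.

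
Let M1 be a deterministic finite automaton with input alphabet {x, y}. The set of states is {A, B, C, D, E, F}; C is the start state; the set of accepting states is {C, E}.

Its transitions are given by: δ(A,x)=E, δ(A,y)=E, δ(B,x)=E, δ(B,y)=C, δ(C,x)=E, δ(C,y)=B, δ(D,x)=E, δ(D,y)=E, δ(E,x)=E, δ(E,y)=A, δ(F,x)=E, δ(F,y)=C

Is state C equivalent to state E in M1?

First remove the unreachable states {D,F}; 4 states remain.
P0 = {C,E} | {A,B}.
Stable partition: {C,E} | {A,B} — 2 equivalence classes.
C and E lie in the same block of the stable partition, so they are equivalent — no string distinguishes them.

Yes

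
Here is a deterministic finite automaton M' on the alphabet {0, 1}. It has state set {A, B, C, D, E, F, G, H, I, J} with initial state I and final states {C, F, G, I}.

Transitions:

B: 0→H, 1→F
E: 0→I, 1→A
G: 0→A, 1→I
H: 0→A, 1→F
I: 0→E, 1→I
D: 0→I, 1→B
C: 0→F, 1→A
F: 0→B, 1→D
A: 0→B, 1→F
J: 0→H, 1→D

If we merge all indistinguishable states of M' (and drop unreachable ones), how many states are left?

4

Reachable states from the start: {A,B,D,E,F,H,I}. Unreachable: {C,G,J} — drop them.
P0 = {F,I} | {A,B,D,E,H}.
On input 1, block {F,I} splits into {F} and {I}.
On input 0, block {A,B,D,E,H} splits into {A,B,H} and {D,E}.
Stable partition: {F} | {A,B,H} | {I} | {D,E} — 4 equivalence classes.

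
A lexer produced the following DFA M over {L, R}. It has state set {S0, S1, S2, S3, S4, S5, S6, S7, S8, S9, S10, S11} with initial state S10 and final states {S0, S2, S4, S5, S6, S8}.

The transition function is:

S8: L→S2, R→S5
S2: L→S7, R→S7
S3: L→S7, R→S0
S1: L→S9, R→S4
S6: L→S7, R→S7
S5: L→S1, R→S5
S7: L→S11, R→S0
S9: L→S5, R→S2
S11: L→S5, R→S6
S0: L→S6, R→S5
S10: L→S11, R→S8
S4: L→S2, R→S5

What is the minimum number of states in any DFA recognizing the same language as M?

5

Reachable states from the start: {S0,S1,S2,S4,S5,S6,S7,S8,S9,S10,S11}. Unreachable: {S3} — drop them.
Initial partition by acceptance: {S0,S2,S4,S5,S6,S8} | {S1,S7,S9,S10,S11}.
Split {S0,S2,S4,S5,S6,S8} by δ(·,L) → {S0,S4,S8} and {S2,S5,S6}.
On input L, block {S1,S7,S9,S10,S11} splits into {S1,S7,S10} and {S9,S11}.
On input R, block {S2,S5,S6} splits into {S2,S6} and {S5}.
Stable partition: {S0,S4,S8} | {S1,S7,S10} | {S2,S6} | {S9,S11} | {S5} — 5 equivalence classes.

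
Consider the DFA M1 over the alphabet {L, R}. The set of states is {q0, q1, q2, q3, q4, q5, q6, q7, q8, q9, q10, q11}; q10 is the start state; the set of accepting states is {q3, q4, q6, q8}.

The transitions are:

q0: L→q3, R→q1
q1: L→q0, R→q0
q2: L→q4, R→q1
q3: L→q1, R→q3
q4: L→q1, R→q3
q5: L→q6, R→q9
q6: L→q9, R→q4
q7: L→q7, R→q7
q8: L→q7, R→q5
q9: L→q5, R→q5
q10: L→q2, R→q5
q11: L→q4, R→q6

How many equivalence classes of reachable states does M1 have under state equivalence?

Reachable states from the start: {q0,q1,q2,q3,q4,q5,q6,q9,q10}. Unreachable: {q7,q8,q11} — drop them.
Initial partition by acceptance: {q3,q4,q6} | {q0,q1,q2,q5,q9,q10}.
Refine {q0,q1,q2,q5,q9,q10} on symbol L: members go to different blocks, giving {q0,q2,q5} and {q1,q9,q10}.
No further refinement is possible. Final partition (3 blocks): {q3,q4,q6} | {q0,q2,q5} | {q1,q9,q10}.

3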